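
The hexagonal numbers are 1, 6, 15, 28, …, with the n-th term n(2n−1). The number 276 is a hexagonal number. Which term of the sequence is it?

12

Set n(2n−1) = 276, giving 2n² − n − 276 = 0.
So n = (1 + 47) / 4 = 48/4 = 12.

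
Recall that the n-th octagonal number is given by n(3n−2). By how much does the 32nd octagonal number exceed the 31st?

187

Consecutive octagonal numbers differ by 6n − 5: here 6·32 − 5 = 187.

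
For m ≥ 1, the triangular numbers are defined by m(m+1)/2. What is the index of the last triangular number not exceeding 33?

Solve n(n+1)/2 ≤ 33 for integer n.
n = 7 gives 28 ≤ 33, while n = 8 gives 36 > 33; so the answer is index 7.

7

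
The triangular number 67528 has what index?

Set n(n+1)/2 = 67528, giving n² + n − 135056 = 0.
The discriminant is 1 + 8·67528 = 540225, and √540225 = 735.
So n = (-1 + 735) / 2 = 734/2 = 367.
Check: 367·368/2 = 67528. ✓

367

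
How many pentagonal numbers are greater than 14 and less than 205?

The n-th pentagonal number is n(3n−1)/2.
Smallest index with value > 14: n = 4 (giving 22).
Largest index with value < 205: n = 11 (giving 176).
Indices 4 through 11: 8 terms.

8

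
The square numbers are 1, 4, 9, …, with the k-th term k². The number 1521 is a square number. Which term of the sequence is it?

We need n² = 1521, so n = √1521 = 39.
Check: 39² = 1521. ✓

39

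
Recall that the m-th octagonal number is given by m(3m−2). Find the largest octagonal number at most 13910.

13736

Solve n(3n−2) ≤ 13910 for integer n.
n = 68 gives 13736 ≤ 13910, while n = 69 gives 14145 > 13910; so the answer is 13736.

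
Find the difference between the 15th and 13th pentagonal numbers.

15·(3·15 − 1)/2 = 330 and 13·(3·13 − 1)/2 = 247.
Difference: 330 − 247 = 83.

83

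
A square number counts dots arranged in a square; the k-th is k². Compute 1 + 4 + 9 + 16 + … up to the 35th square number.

14910

Σ_{i=1}^{35} i² = 35·36·71/6 = 14910.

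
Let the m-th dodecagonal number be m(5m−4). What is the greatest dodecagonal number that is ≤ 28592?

Solve n(5n−4) ≤ 28592 for integer n.
n = 76 gives 28576 ≤ 28592, while n = 77 gives 29337 > 28592; so the answer is 28576.

28576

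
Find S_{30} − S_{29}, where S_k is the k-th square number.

59

n² − (n−1)² = 2n − 1, so 30² − 29² = 2·30 − 1 = 59.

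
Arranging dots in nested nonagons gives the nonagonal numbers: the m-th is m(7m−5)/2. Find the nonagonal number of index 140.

The 140th nonagonal number is n(7n−5)/2 with n = 140.
140·(7·140 − 5)/2 = 140·975/2 = 68250.

68250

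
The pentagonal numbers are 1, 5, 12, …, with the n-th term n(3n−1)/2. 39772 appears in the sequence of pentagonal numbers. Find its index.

Set n(3n−1)/2 = 39772, giving 3n² − n − 79544 = 0.
The discriminant is 1 + 24·39772 = 954529, and √954529 = 977.
So n = (1 + 977) / 6 = 978/6 = 163.

163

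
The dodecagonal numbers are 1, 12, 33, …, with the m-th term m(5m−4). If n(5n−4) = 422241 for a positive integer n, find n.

Set n(5n−4) = 422241, giving 5n² − 4n − 422241 = 0.
The discriminant is 16 + 20·422241 = 8444836, and √8444836 = 2906.
So n = (4 + 2906) / 10 = 2910/10 = 291.

291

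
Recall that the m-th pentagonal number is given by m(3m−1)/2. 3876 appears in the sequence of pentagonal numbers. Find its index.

51

Set n(3n−1)/2 = 3876, giving 3n² − n − 7752 = 0.
So n = (1 + 305) / 6 = 306/6 = 51.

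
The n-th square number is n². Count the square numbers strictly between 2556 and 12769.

62

The n-th square number is n².
Smallest index with value > 2556: n = 51 (giving 2601).
Largest index with value < 12769: n = 112 (giving 12544).
Indices 51 through 112: 62 terms.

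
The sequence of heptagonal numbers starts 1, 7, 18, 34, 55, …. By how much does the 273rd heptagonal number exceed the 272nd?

1361

Consecutive heptagonal numbers differ by 5n − 4: here 5·273 − 4 = 1361.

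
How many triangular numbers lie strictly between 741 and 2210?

27

The n-th triangular number is n(n+1)/2.
Smallest index with value > 741: n = 39 (giving 780).
Largest index with value < 2210: n = 65 (giving 2145).
Indices 39 through 65: 27 terms.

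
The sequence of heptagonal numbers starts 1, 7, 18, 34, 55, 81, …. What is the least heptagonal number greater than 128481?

128482

Solve n(5n−3)/2 > 128481 for integer n.
The largest n with value ≤ 128481 is 226 (since 127351 ≤ 128481 < 128482), so the first above is n = 227, value 128482.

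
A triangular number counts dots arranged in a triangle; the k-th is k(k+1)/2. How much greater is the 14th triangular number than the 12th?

27

14·15/2 = 105 and 12·13/2 = 78.
Difference: 105 − 78 = 27.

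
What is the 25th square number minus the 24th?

n² − (n−1)² = 2n − 1, so 25² − 24² = 2·25 − 1 = 49.

49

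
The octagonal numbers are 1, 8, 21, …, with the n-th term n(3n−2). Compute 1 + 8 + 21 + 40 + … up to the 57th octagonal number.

Σ i(3i−2) = 3Σi² − 2Σi over i = 1..57.
Σi = 1653 and Σi² = 63365.
3·63365 − 2·1653 = 186789.

186789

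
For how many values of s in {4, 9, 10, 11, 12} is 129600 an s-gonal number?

s = 4: P(4, 360) = 129600. ✓
s = 9: P(9, 192) = 128544 and P(9, 193) = 129889; 129600 is not s-gonal.
s = 10: P(10, 180) = 129060 and P(10, 181) = 130501; 129600 is not s-gonal.
s = 11: P(11, 170) = 129455 and P(11, 171) = 130986; 129600 is not s-gonal.
s = 12: P(12, 161) = 128961 and P(12, 162) = 130572; 129600 is not s-gonal.
Hits: s ∈ {4} → 1.

1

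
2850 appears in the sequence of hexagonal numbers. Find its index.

Set n(2n−1) = 2850, giving 2n² − n − 2850 = 0.
The discriminant is 1 + 8·2850 = 22801, and √22801 = 151.
So n = (1 + 151) / 4 = 152/4 = 38.

38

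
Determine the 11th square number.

11² = 121.

121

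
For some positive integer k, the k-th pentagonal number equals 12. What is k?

3

Set n(3n−1)/2 = 12, giving 3n² − n − 24 = 0.
The discriminant is 1 + 24·12 = 289, and √289 = 17.
So n = (1 + 17) / 6 = 18/6 = 3.
Check: 3·(3·3 − 1)/2 = 12. ✓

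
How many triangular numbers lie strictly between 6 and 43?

5

The n-th triangular number is n(n+1)/2.
Smallest index with value > 6: n = 4 (giving 10).
Largest index with value < 43: n = 8 (giving 36).
Indices 4 through 8: 5 terms.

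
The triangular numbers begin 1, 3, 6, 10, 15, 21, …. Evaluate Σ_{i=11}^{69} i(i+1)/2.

56935

Σ i(i+1)/2 = (Σi² + Σi) / 2 over i = 11..69.
Σi = 2415 − 55 = 2360 and Σi² = 111895 − 385 = 111510.
(1·111510 + 1·2360) / 2 = 113870/2 = 56935.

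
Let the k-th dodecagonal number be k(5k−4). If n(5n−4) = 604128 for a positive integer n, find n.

348

Set n(5n−4) = 604128, giving 5n² − 4n − 604128 = 0.
The discriminant is 16 + 20·604128 = 12082576, and √12082576 = 3476.
So n = (4 + 3476) / 10 = 3480/10 = 348.
Check: 348·(5·348 − 4) = 604128. ✓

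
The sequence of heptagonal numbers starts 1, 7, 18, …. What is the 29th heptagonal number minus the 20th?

29·(5·29 − 3)/2 = 2059 and 20·(5·20 − 3)/2 = 970.
Difference: 2059 − 970 = 1089.

1089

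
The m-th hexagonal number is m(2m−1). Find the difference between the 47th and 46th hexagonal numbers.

Consecutive hexagonal numbers differ by 4n − 3: here 4·47 − 3 = 185.

185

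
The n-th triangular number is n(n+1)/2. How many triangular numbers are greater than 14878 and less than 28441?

The n-th triangular number is n(n+1)/2.
Smallest index with value > 14878: n = 173 (giving 15051).
Largest index with value < 28441: n = 237 (giving 28203).
Indices 173 through 237: 65 terms.

65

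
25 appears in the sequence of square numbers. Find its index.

We need n² = 25, so n = √25 = 5.
Check: 5² = 25. ✓

5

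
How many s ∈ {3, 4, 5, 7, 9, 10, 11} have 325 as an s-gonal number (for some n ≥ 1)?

s = 3: P(3, 25) = 325. ✓
s = 4: P(4, 18) = 324 and P(4, 19) = 361; 325 is not s-gonal.
s = 5: P(5, 14) = 287 and P(5, 15) = 330; 325 is not s-gonal.
s = 7: P(7, 11) = 286 and P(7, 12) = 342; 325 is not s-gonal.
s = 9: P(9, 10) = 325. ✓
s = 10: P(10, 9) = 297 and P(10, 10) = 370; 325 is not s-gonal.
s = 11: P(11, 8) = 260 and P(11, 9) = 333; 325 is not s-gonal.
Hits: s ∈ {3, 9} → 2.

2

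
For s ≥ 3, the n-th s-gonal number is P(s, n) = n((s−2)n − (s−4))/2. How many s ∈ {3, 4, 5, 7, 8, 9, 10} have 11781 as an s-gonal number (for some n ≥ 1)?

s = 3: P(3, 153) = 11781. ✓
s = 4: P(4, 108) = 11664 and P(4, 109) = 11881; 11781 is not s-gonal.
s = 5: P(5, 88) = 11572 and P(5, 89) = 11837; 11781 is not s-gonal.
s = 7: P(7, 68) = 11458 and P(7, 69) = 11799; 11781 is not s-gonal.
s = 8: P(8, 63) = 11781. ✓
s = 9: P(9, 58) = 11629 and P(9, 59) = 12036; 11781 is not s-gonal.
s = 10: P(10, 54) = 11502 and P(10, 55) = 11935; 11781 is not s-gonal.
Hits: s ∈ {3, 8} → 2.

2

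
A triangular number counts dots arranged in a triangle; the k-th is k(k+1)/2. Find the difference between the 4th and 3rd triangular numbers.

4

Consecutive triangular numbers differ by n: T_{4} − T_{3} = 4.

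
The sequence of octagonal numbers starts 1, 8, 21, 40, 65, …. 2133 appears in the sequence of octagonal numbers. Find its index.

27

Set n(3n−2) = 2133, giving 3n² − 2n − 2133 = 0.
So n = (2 + 160) / 6 = 162/6 = 27.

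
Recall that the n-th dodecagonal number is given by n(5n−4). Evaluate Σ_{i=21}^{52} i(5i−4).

222128

Σ i(5i−4) = 5Σi² − 4Σi over i = 21..52.
Σi = 1378 − 210 = 1168 and Σi² = 48230 − 2870 = 45360.
5·45360 − 4·1168 = 222128.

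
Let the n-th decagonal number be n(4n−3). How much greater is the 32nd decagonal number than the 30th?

32·(4·32 − 3) = 4000 and 30·(4·30 − 3) = 3510.
Difference: 4000 − 3510 = 490.

490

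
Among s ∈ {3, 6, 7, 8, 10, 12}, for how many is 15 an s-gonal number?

s = 3: P(3, 5) = 15. ✓
s = 6: P(6, 3) = 15. ✓
s = 7: P(7, 2) = 7 and P(7, 3) = 18; 15 is not s-gonal.
s = 8: P(8, 2) = 8 and P(8, 3) = 21; 15 is not s-gonal.
s = 10: P(10, 2) = 10 and P(10, 3) = 27; 15 is not s-gonal.
s = 12: P(12, 2) = 12 and P(12, 3) = 33; 15 is not s-gonal.
Hits: s ∈ {3, 6} → 2.

2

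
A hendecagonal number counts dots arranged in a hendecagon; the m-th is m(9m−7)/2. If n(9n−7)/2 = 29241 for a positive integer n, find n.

81

Set n(9n−7)/2 = 29241, giving 9n² − 7n − 58482 = 0.
The discriminant is 49 + 72·29241 = 2105401, and √2105401 = 1451.
So n = (7 + 1451) / 18 = 1458/18 = 81.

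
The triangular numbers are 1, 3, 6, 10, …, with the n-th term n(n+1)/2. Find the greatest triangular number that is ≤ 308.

300

Solve n(n+1)/2 ≤ 308 for integer n.
n = 24 gives 300 ≤ 308, while n = 25 gives 325 > 308; so the answer is 300.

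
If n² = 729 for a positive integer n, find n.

We need n² = 729, so n = √729 = 27.

27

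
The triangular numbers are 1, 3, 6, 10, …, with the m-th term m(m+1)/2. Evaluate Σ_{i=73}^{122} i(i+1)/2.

245300

Σ i(i+1)/2 = (Σi² + Σi) / 2 over i = 73..122.
Σi = 7503 − 2628 = 4875 and Σi² = 612745 − 127020 = 485725.
(1·485725 + 1·4875) / 2 = 490600/2 = 245300.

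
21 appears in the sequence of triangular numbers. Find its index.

6

Set n(n+1)/2 = 21, giving n² + n − 42 = 0.
So n = (-1 + 13) / 2 = 12/2 = 6.
Check: 6·7/2 = 21. ✓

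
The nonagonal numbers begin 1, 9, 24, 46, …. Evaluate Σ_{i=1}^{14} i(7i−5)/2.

Σ i(7i−5)/2 = (7Σi² − 5Σi) / 2 over i = 1..14.
Σi = 105 and Σi² = 1015.
(7·1015 − 5·105) / 2 = 6580/2 = 3290.

3290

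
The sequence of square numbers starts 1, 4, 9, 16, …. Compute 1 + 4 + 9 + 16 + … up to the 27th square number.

Σ_{i=1}^{27} i² = 27·28·55/6 = 6930.

6930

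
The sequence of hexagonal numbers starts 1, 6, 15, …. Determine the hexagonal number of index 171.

The 171st hexagonal number is n(2n−1) with n = 171.
171·(2·171 − 1) = 171·341 = 58311.

58311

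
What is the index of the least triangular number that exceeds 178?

19

Solve n(n+1)/2 > 178 for integer n.
The largest n with value ≤ 178 is 18 (since 171 ≤ 178 < 190), so the first above is n = 19, value 190.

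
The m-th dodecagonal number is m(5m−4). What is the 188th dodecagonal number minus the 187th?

1871

Consecutive dodecagonal numbers differ by 10n − 9: here 10·188 − 9 = 1871.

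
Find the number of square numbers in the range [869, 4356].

The n-th square number is n².
Smallest index with value ≥ 869: n = 30 (giving 900).
Largest index with value ≤ 4356: n = 66 (giving 4356).
Indices 30 through 66: 37 terms.

37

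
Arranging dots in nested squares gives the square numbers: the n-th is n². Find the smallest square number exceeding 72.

Solve n² > 72 for integer n.
The largest n with value ≤ 72 is 8 (since 64 ≤ 72 < 81), so the first above is n = 9, value 81.

81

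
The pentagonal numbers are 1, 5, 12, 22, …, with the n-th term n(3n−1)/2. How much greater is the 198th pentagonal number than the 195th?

198·(3·198 − 1)/2 = 58707 and 195·(3·195 − 1)/2 = 56940.
Difference: 58707 − 56940 = 1767.

1767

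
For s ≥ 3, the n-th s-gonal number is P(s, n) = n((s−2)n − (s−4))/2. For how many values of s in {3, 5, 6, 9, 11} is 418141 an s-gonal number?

1

s = 3: P(3, 913) = 417241 and P(3, 914) = 418155; 418141 is not s-gonal.
s = 5: P(5, 528) = 417912 and P(5, 529) = 419497; 418141 is not s-gonal.
s = 6: P(6, 457) = 417241 and P(6, 458) = 419070; 418141 is not s-gonal.
s = 9: P(9, 346) = 418141. ✓
s = 11: P(11, 305) = 417545 and P(11, 306) = 420291; 418141 is not s-gonal.
Hits: s ∈ {9} → 1.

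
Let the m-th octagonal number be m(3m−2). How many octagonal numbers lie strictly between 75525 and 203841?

101

The n-th octagonal number is n(3n−2).
Smallest index with value > 75525: n = 160 (giving 76480).
Largest index with value < 203841: n = 260 (giving 202280).
Indices 160 through 260: 101 terms.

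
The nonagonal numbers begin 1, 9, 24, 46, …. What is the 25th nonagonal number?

2125

25·(7·25 − 5)/2 = 25·170/2 = 25·85 = 2125.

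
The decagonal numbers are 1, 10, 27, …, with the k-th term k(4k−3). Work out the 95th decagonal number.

35815

The 95th decagonal number is n(4n−3) with n = 95.
95·(4·95 − 3) = 95·377 = 35815.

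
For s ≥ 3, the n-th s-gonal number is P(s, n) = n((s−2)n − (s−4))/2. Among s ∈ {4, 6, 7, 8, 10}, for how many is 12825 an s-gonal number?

s = 4: P(4, 113) = 12769 and P(4, 114) = 12996; 12825 is not s-gonal.
s = 6: P(6, 80) = 12720 and P(6, 81) = 13041; 12825 is not s-gonal.
s = 7: P(7, 71) = 12496 and P(7, 72) = 12852; 12825 is not s-gonal.
s = 8: P(8, 65) = 12545 and P(8, 66) = 12936; 12825 is not s-gonal.
s = 10: P(10, 57) = 12825. ✓
Hits: s ∈ {10} → 1.

1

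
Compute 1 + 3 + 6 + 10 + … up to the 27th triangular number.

Σ i(i+1)/2 = (Σi² + Σi) / 2 over i = 1..27.
Σi = 378 and Σi² = 6930.
(1·6930 + 1·378) / 2 = 7308/2 = 3654.

3654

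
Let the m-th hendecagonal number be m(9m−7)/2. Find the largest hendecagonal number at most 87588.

Solve n(9n−7)/2 ≤ 87588 for integer n.
n = 139 gives 86458 ≤ 87588, while n = 140 gives 87710 > 87588; so the answer is 86458.

86458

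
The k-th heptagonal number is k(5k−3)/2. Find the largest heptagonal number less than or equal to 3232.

3186

Solve n(5n−3)/2 ≤ 3232 for integer n.
n = 36 gives 3186 ≤ 3232, while n = 37 gives 3367 > 3232; so the answer is 3186.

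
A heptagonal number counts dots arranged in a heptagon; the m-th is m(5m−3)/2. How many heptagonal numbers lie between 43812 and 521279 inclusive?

324

The n-th heptagonal number is n(5n−3)/2.
Smallest index with value ≥ 43812: n = 133 (giving 44023).
Largest index with value ≤ 521279: n = 456 (giving 519156).
Indices 133 through 456: 324 terms.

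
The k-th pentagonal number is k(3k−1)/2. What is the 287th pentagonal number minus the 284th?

2568

287·(3·287 − 1)/2 = 123410 and 284·(3·284 − 1)/2 = 120842.
Difference: 123410 − 120842 = 2568.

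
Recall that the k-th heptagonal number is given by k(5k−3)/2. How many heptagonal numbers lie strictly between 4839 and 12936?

28

The n-th heptagonal number is n(5n−3)/2.
Smallest index with value > 4839: n = 45 (giving 4995).
Largest index with value < 12936: n = 72 (giving 12852).
Indices 45 through 72: 28 terms.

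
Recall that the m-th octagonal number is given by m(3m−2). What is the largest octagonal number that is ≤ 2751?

2640

Solve n(3n−2) ≤ 2751 for integer n.
n = 30 gives 2640 ≤ 2751, while n = 31 gives 2821 > 2751; so the answer is 2640.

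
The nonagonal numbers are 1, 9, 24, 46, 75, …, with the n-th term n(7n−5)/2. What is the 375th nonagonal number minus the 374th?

2619

Consecutive nonagonal numbers differ by 7n − 6: here 7·375 − 6 = 2619.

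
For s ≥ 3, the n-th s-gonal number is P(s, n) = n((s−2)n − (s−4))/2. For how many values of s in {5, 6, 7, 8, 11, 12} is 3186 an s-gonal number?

2

s = 5: P(5, 46) = 3151 and P(5, 47) = 3290; 3186 is not s-gonal.
s = 6: P(6, 40) = 3160 and P(6, 41) = 3321; 3186 is not s-gonal.
s = 7: P(7, 36) = 3186. ✓
s = 8: P(8, 32) = 3008 and P(8, 33) = 3201; 3186 is not s-gonal.
s = 11: P(11, 27) = 3186. ✓
s = 12: P(12, 25) = 3025 and P(12, 26) = 3276; 3186 is not s-gonal.
Hits: s ∈ {7, 11} → 2.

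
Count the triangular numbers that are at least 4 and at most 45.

The n-th triangular number is n(n+1)/2.
Smallest index with value ≥ 4: n = 3 (giving 6).
Largest index with value ≤ 45: n = 9 (giving 45).
Indices 3 through 9: 7 terms.

7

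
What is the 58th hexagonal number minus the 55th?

675

58·(2·58 − 1) = 6670 and 55·(2·55 − 1) = 5995.
Difference: 6670 − 5995 = 675.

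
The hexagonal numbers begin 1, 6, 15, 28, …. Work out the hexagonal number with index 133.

35245

The 133rd hexagonal number is n(2n−1) with n = 133.
133·(2·133 − 1) = 133·265 = 35245.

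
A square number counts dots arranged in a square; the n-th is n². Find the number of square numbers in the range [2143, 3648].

14

The n-th square number is n².
Smallest index with value ≥ 2143: n = 47 (giving 2209).
Largest index with value ≤ 3648: n = 60 (giving 3600).
Indices 47 through 60: 14 terms.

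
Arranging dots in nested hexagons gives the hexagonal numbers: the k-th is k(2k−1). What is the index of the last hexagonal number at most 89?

6

Solve n(2n−1) ≤ 89 for integer n.
n = 6 gives 66 ≤ 89, while n = 7 gives 91 > 89; so the answer is index 6.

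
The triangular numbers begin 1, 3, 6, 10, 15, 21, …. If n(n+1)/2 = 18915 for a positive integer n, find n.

Set n(n+1)/2 = 18915, giving n² + n − 37830 = 0.
So n = (-1 + 389) / 2 = 388/2 = 194.
Check: 194·195/2 = 18915. ✓

194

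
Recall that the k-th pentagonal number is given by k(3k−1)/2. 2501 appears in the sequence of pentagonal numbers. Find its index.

Set n(3n−1)/2 = 2501, giving 3n² − n − 5002 = 0.
The discriminant is 1 + 24·2501 = 60025, and √60025 = 245.
So n = (1 + 245) / 6 = 246/6 = 41.

41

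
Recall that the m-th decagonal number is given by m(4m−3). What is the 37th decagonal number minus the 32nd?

1365

37·(4·37 − 3) = 5365 and 32·(4·32 − 3) = 4000.
Difference: 5365 − 4000 = 1365.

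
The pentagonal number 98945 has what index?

257

Set n(3n−1)/2 = 98945, giving 3n² − n − 197890 = 0.
So n = (1 + 1541) / 6 = 1542/6 = 257.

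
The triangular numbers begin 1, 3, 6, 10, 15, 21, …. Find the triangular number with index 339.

The 339th triangular number is n(n+1)/2 with n = 339.
339·340/2 = 115260/2 = 57630.

57630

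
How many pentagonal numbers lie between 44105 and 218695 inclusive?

The n-th pentagonal number is n(3n−1)/2.
Smallest index with value ≥ 44105: n = 172 (giving 44290).
Largest index with value ≤ 218695: n = 382 (giving 218695).
Indices 172 through 382: 211 terms.

211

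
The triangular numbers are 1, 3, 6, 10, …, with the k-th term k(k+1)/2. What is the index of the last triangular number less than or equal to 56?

10

Solve n(n+1)/2 ≤ 56 for integer n.
n = 10 gives 55 ≤ 56, while n = 11 gives 66 > 56; so the answer is index 10.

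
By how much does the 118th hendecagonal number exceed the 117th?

1054

Consecutive hendecagonal numbers differ by 9n − 8: here 9·118 − 8 = 1054.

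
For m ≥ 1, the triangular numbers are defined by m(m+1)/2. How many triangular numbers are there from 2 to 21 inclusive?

5

The n-th triangular number is n(n+1)/2.
Smallest index with value ≥ 2: n = 2 (giving 3).
Largest index with value ≤ 21: n = 6 (giving 21).
Indices 2 through 6: 5 terms.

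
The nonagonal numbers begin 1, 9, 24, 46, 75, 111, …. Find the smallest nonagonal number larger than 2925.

3075

Solve n(7n−5)/2 > 2925 for integer n.
The largest n with value ≤ 2925 is 29 (since 2871 ≤ 2925 < 3075), so the first above is n = 30, value 3075.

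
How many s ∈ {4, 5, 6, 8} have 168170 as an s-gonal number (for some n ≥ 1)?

s = 4: P(4, 410) = 168100 and P(4, 411) = 168921; 168170 is not s-gonal.
s = 5: P(5, 335) = 168170. ✓
s = 6: P(6, 290) = 167910 and P(6, 291) = 169071; 168170 is not s-gonal.
s = 8: P(8, 237) = 168033 and P(8, 238) = 169456; 168170 is not s-gonal.
Hits: s ∈ {5} → 1.

1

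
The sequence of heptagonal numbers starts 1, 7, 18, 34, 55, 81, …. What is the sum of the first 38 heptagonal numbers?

46436

Σ i(5i−3)/2 = (5Σi² − 3Σi) / 2 over i = 1..38.
Σi = 741 and Σi² = 19019.
(5·19019 − 3·741) / 2 = 92872/2 = 46436.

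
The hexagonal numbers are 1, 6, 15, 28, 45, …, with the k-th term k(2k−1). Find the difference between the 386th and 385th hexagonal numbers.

Consecutive hexagonal numbers differ by 4n − 3: here 4·386 − 3 = 1541.

1541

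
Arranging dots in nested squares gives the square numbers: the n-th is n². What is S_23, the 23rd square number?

The 23rd square number is n² with n = 23.
23² = 529.

529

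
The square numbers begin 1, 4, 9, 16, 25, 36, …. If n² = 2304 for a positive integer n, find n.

We need n² = 2304, so n = √2304 = 48.

48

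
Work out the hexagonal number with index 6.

The 6th hexagonal number is n(2n−1) with n = 6.
6·(2·6 − 1) = 6·11 = 66.

66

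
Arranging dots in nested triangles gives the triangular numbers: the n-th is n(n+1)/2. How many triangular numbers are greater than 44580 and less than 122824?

197

The n-th triangular number is n(n+1)/2.
Smallest index with value > 44580: n = 299 (giving 44850).
Largest index with value < 122824: n = 495 (giving 122760).
Indices 299 through 495: 197 terms.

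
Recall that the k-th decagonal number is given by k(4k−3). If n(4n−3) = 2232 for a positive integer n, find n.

Set n(4n−3) = 2232, giving 4n² − 3n − 2232 = 0.
The discriminant is 9 + 16·2232 = 35721, and √35721 = 189.
So n = (3 + 189) / 8 = 192/8 = 24.
Check: 24·(4·24 − 3) = 2232. ✓

24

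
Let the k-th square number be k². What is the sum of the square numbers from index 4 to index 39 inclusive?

20526

Σ_{i=4}^{39} i² = 20540 − 14 = 20526.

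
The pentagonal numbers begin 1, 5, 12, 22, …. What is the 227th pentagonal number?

77180

The 227th pentagonal number is n(3n−1)/2 with n = 227.
227·(3·227 − 1)/2 = 227·680/2 = 227·340 = 77180.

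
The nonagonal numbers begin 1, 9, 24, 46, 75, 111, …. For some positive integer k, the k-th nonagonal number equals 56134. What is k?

Set n(7n−5)/2 = 56134, giving 7n² − 5n − 112268 = 0.
The discriminant is 25 + 56·56134 = 3143529, and √3143529 = 1773.
So n = (5 + 1773) / 14 = 1778/14 = 127.

127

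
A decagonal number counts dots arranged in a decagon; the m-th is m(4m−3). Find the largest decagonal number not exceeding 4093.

Solve n(4n−3) ≤ 4093 for integer n.
n = 32 gives 4000 ≤ 4093, while n = 33 gives 4257 > 4093; so the answer is 4000.

4000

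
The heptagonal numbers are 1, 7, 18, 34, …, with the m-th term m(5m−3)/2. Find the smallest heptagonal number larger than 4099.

4141

Solve n(5n−3)/2 > 4099 for integer n.
The largest n with value ≤ 4099 is 40 (since 3940 ≤ 4099 < 4141), so the first above is n = 41, value 4141.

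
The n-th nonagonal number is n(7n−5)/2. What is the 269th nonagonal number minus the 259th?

269·(7·269 − 5)/2 = 252591 and 259·(7·259 − 5)/2 = 234136.
Difference: 252591 − 234136 = 18455.

18455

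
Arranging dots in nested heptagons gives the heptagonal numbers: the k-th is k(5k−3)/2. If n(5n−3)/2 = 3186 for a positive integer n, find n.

36

Set n(5n−3)/2 = 3186, giving 5n² − 3n − 6372 = 0.
The discriminant is 9 + 40·3186 = 127449, and √127449 = 357.
So n = (3 + 357) / 10 = 360/10 = 36.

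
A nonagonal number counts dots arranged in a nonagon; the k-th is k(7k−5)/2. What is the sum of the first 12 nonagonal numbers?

2080

Σ i(7i−5)/2 = (7Σi² − 5Σi) / 2 over i = 1..12.
Σi = 78 and Σi² = 650.
(7·650 − 5·78) / 2 = 4160/2 = 2080.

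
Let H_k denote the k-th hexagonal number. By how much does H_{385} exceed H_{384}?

1537

Consecutive hexagonal numbers differ by 4n − 3: here 4·385 − 3 = 1537.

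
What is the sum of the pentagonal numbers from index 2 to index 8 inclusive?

287

Σ i(3i−1)/2 = (3Σi² − Σi) / 2 over i = 2..8.
Σi = 36 − 1 = 35 and Σi² = 204 − 1 = 203.
(3·203 − 1·35) / 2 = 574/2 = 287.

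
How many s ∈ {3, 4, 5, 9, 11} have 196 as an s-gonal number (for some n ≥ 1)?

2

s = 3: P(3, 19) = 190 and P(3, 20) = 210; 196 is not s-gonal.
s = 4: P(4, 14) = 196. ✓
s = 5: P(5, 11) = 176 and P(5, 12) = 210; 196 is not s-gonal.
s = 9: P(9, 7) = 154 and P(9, 8) = 204; 196 is not s-gonal.
s = 11: P(11, 7) = 196. ✓
Hits: s ∈ {4, 11} → 2.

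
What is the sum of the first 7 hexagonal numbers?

Σ i(2i−1) = 2Σi² − Σi over i = 1..7.
Σi = 28 and Σi² = 140.
2·140 − 1·28 = 252.

252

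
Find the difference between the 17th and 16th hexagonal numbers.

65

Consecutive hexagonal numbers differ by 4n − 3: here 4·17 − 3 = 65.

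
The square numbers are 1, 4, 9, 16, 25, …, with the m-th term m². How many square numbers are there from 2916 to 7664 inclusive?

34

The n-th square number is n².
Smallest index with value ≥ 2916: n = 54 (giving 2916).
Largest index with value ≤ 7664: n = 87 (giving 7569).
Indices 54 through 87: 34 terms.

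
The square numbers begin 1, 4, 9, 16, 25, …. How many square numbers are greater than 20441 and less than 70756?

123

The n-th square number is n².
Smallest index with value > 20441: n = 143 (giving 20449).
Largest index with value < 70756: n = 265 (giving 70225).
Indices 143 through 265: 123 terms.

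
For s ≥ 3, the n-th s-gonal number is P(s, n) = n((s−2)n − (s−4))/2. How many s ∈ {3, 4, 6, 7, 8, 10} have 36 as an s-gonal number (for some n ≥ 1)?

2

s = 3: P(3, 8) = 36. ✓
s = 4: P(4, 6) = 36. ✓
s = 6: P(6, 4) = 28 and P(6, 5) = 45; 36 is not s-gonal.
s = 7: P(7, 4) = 34 and P(7, 5) = 55; 36 is not s-gonal.
s = 8: P(8, 3) = 21 and P(8, 4) = 40; 36 is not s-gonal.
s = 10: P(10, 3) = 27 and P(10, 4) = 52; 36 is not s-gonal.
Hits: s ∈ {3, 4} → 2.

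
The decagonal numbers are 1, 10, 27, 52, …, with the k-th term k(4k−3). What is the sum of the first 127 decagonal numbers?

2739136

Σ i(4i−3) = 4Σi² − 3Σi over i = 1..127.
Σi = 8128 and Σi² = 690880.
4·690880 − 3·8128 = 2739136.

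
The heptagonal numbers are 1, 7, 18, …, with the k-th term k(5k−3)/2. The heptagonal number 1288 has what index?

Set n(5n−3)/2 = 1288, giving 5n² − 3n − 2576 = 0.
The discriminant is 9 + 40·1288 = 51529, and √51529 = 227.
So n = (3 + 227) / 10 = 230/10 = 23.
Check: 23·(5·23 − 3)/2 = 1288. ✓

23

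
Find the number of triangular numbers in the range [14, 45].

The n-th triangular number is n(n+1)/2.
Smallest index with value ≥ 14: n = 5 (giving 15).
Largest index with value ≤ 45: n = 9 (giving 45).
Indices 5 through 9: 5 terms.

5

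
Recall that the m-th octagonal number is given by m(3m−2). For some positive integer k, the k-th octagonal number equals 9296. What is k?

Set n(3n−2) = 9296, giving 3n² − 2n − 9296 = 0.
The discriminant is 4 + 12·9296 = 111556, and √111556 = 334.
So n = (2 + 334) / 6 = 336/6 = 56.

56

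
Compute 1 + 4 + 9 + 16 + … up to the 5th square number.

55

Σ_{i=1}^{5} i² = 5·6·11/6 = 55.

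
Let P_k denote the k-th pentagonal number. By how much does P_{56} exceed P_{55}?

Consecutive pentagonal numbers differ by 3n − 2: here 3·56 − 2 = 166.

166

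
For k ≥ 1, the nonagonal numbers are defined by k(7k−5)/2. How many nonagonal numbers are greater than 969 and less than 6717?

27

The n-th nonagonal number is n(7n−5)/2.
Smallest index with value > 969: n = 18 (giving 1089).
Largest index with value < 6717: n = 44 (giving 6666).
Indices 18 through 44: 27 terms.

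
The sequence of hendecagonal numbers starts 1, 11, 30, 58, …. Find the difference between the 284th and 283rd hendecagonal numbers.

2548

Consecutive hendecagonal numbers differ by 9n − 8: here 9·284 − 8 = 2548.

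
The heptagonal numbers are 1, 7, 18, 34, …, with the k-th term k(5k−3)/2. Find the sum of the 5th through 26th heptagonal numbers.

14916

Σ i(5i−3)/2 = (5Σi² − 3Σi) / 2 over i = 5..26.
Σi = 351 − 10 = 341 and Σi² = 6201 − 30 = 6171.
(5·6171 − 3·341) / 2 = 29832/2 = 14916.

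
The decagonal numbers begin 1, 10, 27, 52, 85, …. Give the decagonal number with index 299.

356707

The 299th decagonal number is n(4n−3) with n = 299.
299·(4·299 − 3) = 299·1193 = 356707.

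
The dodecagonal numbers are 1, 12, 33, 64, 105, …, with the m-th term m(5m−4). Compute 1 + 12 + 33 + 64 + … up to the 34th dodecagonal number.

Σ i(5i−4) = 5Σi² − 4Σi over i = 1..34.
Σi = 595 and Σi² = 13685.
5·13685 − 4·595 = 66045.

66045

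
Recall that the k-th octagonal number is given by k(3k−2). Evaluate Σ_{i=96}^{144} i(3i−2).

2134440

Σ i(3i−2) = 3Σi² − 2Σi over i = 96..144.
Σi = 10440 − 4560 = 5880 and Σi² = 1005720 − 290320 = 715400.
3·715400 − 2·5880 = 2134440.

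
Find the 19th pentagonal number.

19·(3·19 − 1)/2 = 19·56/2 = 19·28 = 532.

532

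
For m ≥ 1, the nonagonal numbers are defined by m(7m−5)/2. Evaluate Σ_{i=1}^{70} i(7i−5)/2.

402570

Σ i(7i−5)/2 = (7Σi² − 5Σi) / 2 over i = 1..70.
Σi = 2485 and Σi² = 116795.
(7·116795 − 5·2485) / 2 = 805140/2 = 402570.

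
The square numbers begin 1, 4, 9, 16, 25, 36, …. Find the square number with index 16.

The 16th square number is n² with n = 16.
16² = 256.

256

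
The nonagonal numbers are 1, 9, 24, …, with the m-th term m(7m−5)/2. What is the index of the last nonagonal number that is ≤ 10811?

Solve n(7n−5)/2 ≤ 10811 for integer n.
n = 55 gives 10450 ≤ 10811, while n = 56 gives 10836 > 10811; so the answer is index 55.

55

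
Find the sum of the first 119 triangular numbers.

Σ i(i+1)/2 = (Σi² + Σi) / 2 over i = 1..119.
Σi = 7140 and Σi² = 568820.
(1·568820 + 1·7140) / 2 = 575960/2 = 287980.

287980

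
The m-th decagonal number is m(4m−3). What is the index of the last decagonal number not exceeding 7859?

44

Solve n(4n−3) ≤ 7859 for integer n.
n = 44 gives 7612 ≤ 7859, while n = 45 gives 7965 > 7859; so the answer is index 44.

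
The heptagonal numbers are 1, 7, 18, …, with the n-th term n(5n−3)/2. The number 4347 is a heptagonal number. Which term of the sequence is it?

42

Set n(5n−3)/2 = 4347, giving 5n² − 3n − 8694 = 0.
The discriminant is 9 + 40·4347 = 173889, and √173889 = 417.
So n = (3 + 417) / 10 = 420/10 = 42.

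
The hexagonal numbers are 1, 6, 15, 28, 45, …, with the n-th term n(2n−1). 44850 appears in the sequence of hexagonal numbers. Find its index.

150

Set n(2n−1) = 44850, giving 2n² − n − 44850 = 0.
The discriminant is 1 + 8·44850 = 358801, and √358801 = 599.
So n = (1 + 599) / 4 = 600/4 = 150.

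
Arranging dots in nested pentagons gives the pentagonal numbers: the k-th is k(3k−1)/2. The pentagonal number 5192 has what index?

Set n(3n−1)/2 = 5192, giving 3n² − n − 10384 = 0.
The discriminant is 1 + 24·5192 = 124609, and √124609 = 353.
So n = (1 + 353) / 6 = 354/6 = 59.
Check: 59·(3·59 − 1)/2 = 5192. ✓

59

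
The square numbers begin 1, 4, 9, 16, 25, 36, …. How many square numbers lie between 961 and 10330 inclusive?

The n-th square number is n².
Smallest index with value ≥ 961: n = 31 (giving 961).
Largest index with value ≤ 10330: n = 101 (giving 10201).
Indices 31 through 101: 71 terms.

71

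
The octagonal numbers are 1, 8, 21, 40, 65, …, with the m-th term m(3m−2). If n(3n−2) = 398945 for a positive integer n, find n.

365

Set n(3n−2) = 398945, giving 3n² − 2n − 398945 = 0.
The discriminant is 4 + 12·398945 = 4787344, and √4787344 = 2188.
So n = (2 + 2188) / 6 = 2190/6 = 365.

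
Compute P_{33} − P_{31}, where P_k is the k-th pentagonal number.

33·(3·33 − 1)/2 = 1617 and 31·(3·31 − 1)/2 = 1426.
Difference: 1617 − 1426 = 191.

191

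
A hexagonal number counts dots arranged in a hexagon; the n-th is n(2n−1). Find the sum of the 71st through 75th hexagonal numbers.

52945

Σ i(2i−1) = 2Σi² − Σi over i = 71..75.
Σi = 2850 − 2485 = 365 and Σi² = 143450 − 116795 = 26655.
2·26655 − 1·365 = 52945.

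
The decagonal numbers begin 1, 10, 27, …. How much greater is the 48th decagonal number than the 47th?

Consecutive decagonal numbers differ by 8n − 7: here 8·48 − 7 = 377.

377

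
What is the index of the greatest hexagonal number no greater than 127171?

252

Solve n(2n−1) ≤ 127171 for integer n.
n = 252 gives 126756 ≤ 127171, while n = 253 gives 127765 > 127171; so the answer is index 252.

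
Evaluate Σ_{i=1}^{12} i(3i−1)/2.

Σ i(3i−1)/2 = (3Σi² − Σi) / 2 over i = 1..12.
Σi = 78 and Σi² = 650.
(3·650 − 1·78) / 2 = 1872/2 = 936.

936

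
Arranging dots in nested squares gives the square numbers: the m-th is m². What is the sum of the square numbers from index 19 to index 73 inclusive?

Σ_{i=19}^{73} i² = 132349 − 2109 = 130240.

130240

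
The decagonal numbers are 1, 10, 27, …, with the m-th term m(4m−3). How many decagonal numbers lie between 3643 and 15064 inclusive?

31

The n-th decagonal number is n(4n−3).
Smallest index with value ≥ 3643: n = 31 (giving 3751).
Largest index with value ≤ 15064: n = 61 (giving 14701).
Indices 31 through 61: 31 terms.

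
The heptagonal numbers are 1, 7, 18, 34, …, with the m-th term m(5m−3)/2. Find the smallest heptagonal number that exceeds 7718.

Solve n(5n−3)/2 > 7718 for integer n.
The largest n with value ≤ 7718 is 55 (since 7480 ≤ 7718 < 7756), so the first above is n = 56, value 7756.

7756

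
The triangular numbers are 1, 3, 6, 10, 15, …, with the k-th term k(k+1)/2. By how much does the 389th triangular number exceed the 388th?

389

Consecutive triangular numbers differ by n: T_{389} − T_{388} = 389.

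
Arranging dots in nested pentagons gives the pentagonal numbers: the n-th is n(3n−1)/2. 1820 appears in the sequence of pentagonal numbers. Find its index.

35

Set n(3n−1)/2 = 1820, giving 3n² − n − 3640 = 0.
The discriminant is 1 + 24·1820 = 43681, and √43681 = 209.
So n = (1 + 209) / 6 = 210/6 = 35.
Check: 35·(3·35 − 1)/2 = 1820. ✓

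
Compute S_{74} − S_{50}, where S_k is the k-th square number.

74² = 5476 and 50² = 2500.
Difference: 5476 − 2500 = 2976.

2976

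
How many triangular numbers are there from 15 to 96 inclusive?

The n-th triangular number is n(n+1)/2.
Smallest index with value ≥ 15: n = 5 (giving 15).
Largest index with value ≤ 96: n = 13 (giving 91).
Indices 5 through 13: 9 terms.

9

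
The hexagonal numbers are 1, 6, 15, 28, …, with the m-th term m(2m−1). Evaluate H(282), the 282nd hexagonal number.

282·(2·282 − 1) = 282·563 = 158766.

158766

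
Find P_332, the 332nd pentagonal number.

The 332nd pentagonal number is n(3n−1)/2 with n = 332.
332·(3·332 − 1)/2 = 332·995/2 = 165170.

165170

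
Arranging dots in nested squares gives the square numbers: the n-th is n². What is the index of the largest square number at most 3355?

57

Solve n² ≤ 3355 for integer n.
n = 57 gives 3249 ≤ 3355, while n = 58 gives 3364 > 3355; so the answer is index 57.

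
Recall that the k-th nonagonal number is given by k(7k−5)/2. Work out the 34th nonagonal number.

3961

The 34th nonagonal number is n(7n−5)/2 with n = 34.
34·(7·34 − 5)/2 = 34·233/2 = 3961.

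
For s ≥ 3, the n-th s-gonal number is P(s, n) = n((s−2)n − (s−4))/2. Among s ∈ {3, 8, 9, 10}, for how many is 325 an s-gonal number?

2

s = 3: P(3, 25) = 325. ✓
s = 8: P(8, 10) = 280 and P(8, 11) = 341; 325 is not s-gonal.
s = 9: P(9, 10) = 325. ✓
s = 10: P(10, 9) = 297 and P(10, 10) = 370; 325 is not s-gonal.
Hits: s ∈ {3, 9} → 2.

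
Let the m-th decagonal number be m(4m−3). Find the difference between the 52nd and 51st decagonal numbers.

409

Consecutive decagonal numbers differ by 8n − 7: here 8·52 − 7 = 409.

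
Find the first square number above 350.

361

Solve n² > 350 for integer n.
The largest n with value ≤ 350 is 18 (since 324 ≤ 350 < 361), so the first above is n = 19, value 361.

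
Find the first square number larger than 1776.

1849

Solve n² > 1776 for integer n.
The largest n with value ≤ 1776 is 42 (since 1764 ≤ 1776 < 1849), so the first above is n = 43, value 1849.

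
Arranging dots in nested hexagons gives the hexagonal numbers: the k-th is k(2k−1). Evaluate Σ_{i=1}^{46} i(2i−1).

Σ i(2i−1) = 2Σi² − Σi over i = 1..46.
Σi = 1081 and Σi² = 33511.
2·33511 − 1·1081 = 65941.

65941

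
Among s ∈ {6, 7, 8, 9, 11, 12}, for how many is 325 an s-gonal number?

2

s = 6: P(6, 13) = 325. ✓
s = 7: P(7, 11) = 286 and P(7, 12) = 342; 325 is not s-gonal.
s = 8: P(8, 10) = 280 and P(8, 11) = 341; 325 is not s-gonal.
s = 9: P(9, 10) = 325. ✓
s = 11: P(11, 8) = 260 and P(11, 9) = 333; 325 is not s-gonal.
s = 12: P(12, 8) = 288 and P(12, 9) = 369; 325 is not s-gonal.
Hits: s ∈ {6, 9} → 2.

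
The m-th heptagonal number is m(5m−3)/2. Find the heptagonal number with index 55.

7480

The 55th heptagonal number is n(5n−3)/2 with n = 55.
55·(5·55 − 3)/2 = 55·272/2 = 55·136 = 7480.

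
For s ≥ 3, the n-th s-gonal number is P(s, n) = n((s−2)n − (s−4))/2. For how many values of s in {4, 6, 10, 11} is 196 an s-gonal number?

s = 4: P(4, 14) = 196. ✓
s = 6: P(6, 10) = 190 and P(6, 11) = 231; 196 is not s-gonal.
s = 10: P(10, 7) = 175 and P(10, 8) = 232; 196 is not s-gonal.
s = 11: P(11, 7) = 196. ✓
Hits: s ∈ {4, 11} → 2.

2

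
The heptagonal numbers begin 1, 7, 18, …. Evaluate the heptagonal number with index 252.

158382

The 252nd heptagonal number is n(5n−3)/2 with n = 252.
252·(5·252 − 3)/2 = 252·1257/2 = 158382.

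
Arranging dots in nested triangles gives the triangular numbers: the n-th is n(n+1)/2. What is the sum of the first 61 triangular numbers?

39711

Σ i(i+1)/2 = (Σi² + Σi) / 2 over i = 1..61.
Σi = 1891 and Σi² = 77531.
(1·77531 + 1·1891) / 2 = 79422/2 = 39711.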